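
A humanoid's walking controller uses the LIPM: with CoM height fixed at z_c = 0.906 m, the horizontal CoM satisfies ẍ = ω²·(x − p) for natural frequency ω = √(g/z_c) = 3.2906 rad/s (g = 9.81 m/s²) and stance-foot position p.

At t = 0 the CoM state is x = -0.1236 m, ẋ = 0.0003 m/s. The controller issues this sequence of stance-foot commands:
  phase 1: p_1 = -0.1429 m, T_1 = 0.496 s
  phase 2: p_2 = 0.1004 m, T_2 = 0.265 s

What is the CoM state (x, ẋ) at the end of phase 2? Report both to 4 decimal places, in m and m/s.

x = -0.1220, ẋ = -0.4023

phase 1: p=-0.1429, T=0.496, ωT=1.632138, cosh=2.655154, sinh=2.459643; start (x,ẋ)=(-0.123600, 0.000300) → end (x,ẋ)=(-0.091431, 0.157005)
phase 2: p=0.1004, T=0.265, ωT=0.872009, cosh=1.404911, sinh=0.986800; start (x,ẋ)=(-0.091431, 0.157005) → end (x,ẋ)=(-0.122022, -0.402330)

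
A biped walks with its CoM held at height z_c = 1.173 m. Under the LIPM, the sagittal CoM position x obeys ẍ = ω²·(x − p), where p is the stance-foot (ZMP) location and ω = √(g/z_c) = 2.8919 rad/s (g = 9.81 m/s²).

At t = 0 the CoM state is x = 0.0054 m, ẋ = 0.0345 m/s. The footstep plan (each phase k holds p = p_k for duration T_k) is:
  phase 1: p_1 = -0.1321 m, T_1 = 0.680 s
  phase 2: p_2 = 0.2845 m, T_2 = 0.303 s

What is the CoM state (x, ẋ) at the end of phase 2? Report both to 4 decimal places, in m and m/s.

phase 1: p=-0.1321, T=0.680, ωT=1.966492, cosh=3.642756, sinh=3.502809; start (x,ẋ)=(0.005400, 0.034500) → end (x,ẋ)=(0.410567, 1.518519)
phase 2: p=0.2845, T=0.303, ωT=0.876246, cosh=1.409104, sinh=0.992761; start (x,ẋ)=(0.410567, 1.518519) → end (x,ẋ)=(0.983435, 2.501686)

x = 0.9834, ẋ = 2.5017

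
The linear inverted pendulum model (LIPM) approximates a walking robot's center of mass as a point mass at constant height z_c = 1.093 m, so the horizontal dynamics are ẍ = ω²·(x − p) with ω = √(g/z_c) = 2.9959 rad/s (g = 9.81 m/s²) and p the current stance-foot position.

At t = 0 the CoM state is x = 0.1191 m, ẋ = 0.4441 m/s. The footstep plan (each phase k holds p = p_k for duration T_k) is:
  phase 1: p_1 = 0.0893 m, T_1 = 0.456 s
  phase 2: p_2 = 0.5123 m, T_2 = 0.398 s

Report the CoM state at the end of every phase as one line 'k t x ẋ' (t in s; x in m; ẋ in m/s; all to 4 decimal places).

phase 1: p=0.0893, T=0.456, ωT=1.366130, cosh=2.087622, sinh=1.832530; start (x,ẋ)=(0.119100, 0.444100) → end (x,ẋ)=(0.423158, 1.090717)
phase 2: p=0.5123, T=0.398, ωT=1.192368, cosh=1.799188, sinh=1.495687; start (x,ẋ)=(0.423158, 1.090717) → end (x,ẋ)=(0.896451, 1.562966)

1 0.4560 0.4232 1.0907
2 0.8540 0.8965 1.5630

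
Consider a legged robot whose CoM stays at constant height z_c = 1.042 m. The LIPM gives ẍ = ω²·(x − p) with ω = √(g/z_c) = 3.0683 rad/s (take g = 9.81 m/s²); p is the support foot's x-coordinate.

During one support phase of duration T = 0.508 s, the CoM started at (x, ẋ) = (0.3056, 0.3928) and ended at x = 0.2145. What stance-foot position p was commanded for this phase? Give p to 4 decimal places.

ωT = 3.0683·0.508 = 1.558696; cosh(ωT) = 2.481516, sinh(ωT) = 2.271106
x(T) = p + (x₀−p)·cosh(ωT) + (ẋ₀/ω)·sinh(ωT) ⇒ p·(1 − cosh) = x(T) − x₀·cosh − (ẋ₀/ω)·sinh
numerator   = 0.2145 − (0.3056)·2.481516 − (0.3928/3.0683)·2.271106 = -0.834595
denominator = 1 − 2.481516 = -1.481516
p = -0.834595 / -1.481516 = 0.5633

p = 0.5633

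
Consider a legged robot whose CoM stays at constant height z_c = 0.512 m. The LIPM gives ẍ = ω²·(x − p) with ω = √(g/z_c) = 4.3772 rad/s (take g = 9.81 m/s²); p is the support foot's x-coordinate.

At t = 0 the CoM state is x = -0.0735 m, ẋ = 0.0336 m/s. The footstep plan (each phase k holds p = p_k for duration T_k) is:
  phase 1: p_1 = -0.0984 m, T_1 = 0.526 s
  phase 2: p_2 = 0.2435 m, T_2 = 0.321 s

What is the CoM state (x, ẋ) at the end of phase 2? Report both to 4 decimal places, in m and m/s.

x = 0.1688, ẋ = 0.0382

phase 1: p=-0.0984, T=0.526, ωT=2.302407, cosh=5.049120, sinh=4.949102; start (x,ẋ)=(-0.073500, 0.033600) → end (x,ẋ)=(0.065313, 0.709064)
phase 2: p=0.2435, T=0.321, ωT=1.405081, cosh=2.160602, sinh=1.915255; start (x,ẋ)=(0.065313, 0.709064) → end (x,ẋ)=(0.168762, 0.038184)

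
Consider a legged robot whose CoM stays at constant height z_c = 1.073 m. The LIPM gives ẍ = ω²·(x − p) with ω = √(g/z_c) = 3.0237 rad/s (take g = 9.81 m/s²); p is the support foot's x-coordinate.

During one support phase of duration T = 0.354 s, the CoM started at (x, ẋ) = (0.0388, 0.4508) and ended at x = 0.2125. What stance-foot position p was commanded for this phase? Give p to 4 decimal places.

ωT = 3.0237·0.354 = 1.070390; cosh(ωT) = 1.629695, sinh(ωT) = 1.286821
x(T) = p + (x₀−p)·cosh(ωT) + (ẋ₀/ω)·sinh(ωT) ⇒ p·(1 − cosh) = x(T) − x₀·cosh − (ẋ₀/ω)·sinh
numerator   = 0.2125 − (0.0388)·1.629695 − (0.4508/3.0237)·1.286821 = -0.042583
denominator = 1 − 1.629695 = -0.629695
p = -0.042583 / -0.629695 = 0.0676

p = 0.0676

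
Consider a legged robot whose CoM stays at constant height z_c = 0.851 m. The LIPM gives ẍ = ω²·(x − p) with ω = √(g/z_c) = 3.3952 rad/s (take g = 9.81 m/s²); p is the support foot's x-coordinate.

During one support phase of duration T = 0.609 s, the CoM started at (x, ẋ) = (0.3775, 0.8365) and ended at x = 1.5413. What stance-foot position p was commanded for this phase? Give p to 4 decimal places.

ωT = 3.3952·0.609 = 2.067677; cosh(ωT) = 4.016456, sinh(ωT) = 3.889977
x(T) = p + (x₀−p)·cosh(ωT) + (ẋ₀/ω)·sinh(ωT) ⇒ p·(1 − cosh) = x(T) − x₀·cosh − (ẋ₀/ω)·sinh
numerator   = 1.5413 − (0.3775)·4.016456 − (0.8365/3.3952)·3.889977 = -0.933314
denominator = 1 − 4.016456 = -3.016456
p = -0.933314 / -3.016456 = 0.3094

p = 0.3094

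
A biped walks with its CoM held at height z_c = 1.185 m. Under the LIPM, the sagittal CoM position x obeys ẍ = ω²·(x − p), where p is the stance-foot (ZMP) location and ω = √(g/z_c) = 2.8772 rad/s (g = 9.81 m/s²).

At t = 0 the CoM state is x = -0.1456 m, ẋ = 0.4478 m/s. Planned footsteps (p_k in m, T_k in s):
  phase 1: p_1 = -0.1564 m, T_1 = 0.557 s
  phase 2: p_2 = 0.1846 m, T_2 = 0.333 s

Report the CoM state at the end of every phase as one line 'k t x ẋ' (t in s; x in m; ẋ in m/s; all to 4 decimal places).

1 0.5570 0.2423 1.2310
2 0.8900 0.7464 2.0250

phase 1: p=-0.1564, T=0.557, ωT=1.602600, cosh=2.583651, sinh=2.382278; start (x,ẋ)=(-0.145600, 0.447800) → end (x,ẋ)=(0.242275, 1.230985)
phase 2: p=0.1846, T=0.333, ωT=0.958108, cosh=1.495188, sinh=1.111570; start (x,ẋ)=(0.242275, 1.230985) → end (x,ẋ)=(0.746411, 2.025012)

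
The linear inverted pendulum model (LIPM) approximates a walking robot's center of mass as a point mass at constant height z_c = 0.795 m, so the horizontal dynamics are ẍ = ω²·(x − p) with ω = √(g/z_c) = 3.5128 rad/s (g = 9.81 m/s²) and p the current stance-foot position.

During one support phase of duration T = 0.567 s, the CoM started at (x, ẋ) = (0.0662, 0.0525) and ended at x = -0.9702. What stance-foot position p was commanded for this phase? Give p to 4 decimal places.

ωT = 3.5128·0.567 = 1.991758; cosh(ωT) = 3.732429, sinh(ωT) = 3.595974
x(T) = p + (x₀−p)·cosh(ωT) + (ẋ₀/ω)·sinh(ωT) ⇒ p·(1 − cosh) = x(T) − x₀·cosh − (ẋ₀/ω)·sinh
numerator   = -0.9702 − (0.0662)·3.732429 − (0.0525/3.5128)·3.595974 = -1.271030
denominator = 1 − 3.732429 = -2.732429
p = -1.271030 / -2.732429 = 0.4652

p = 0.4652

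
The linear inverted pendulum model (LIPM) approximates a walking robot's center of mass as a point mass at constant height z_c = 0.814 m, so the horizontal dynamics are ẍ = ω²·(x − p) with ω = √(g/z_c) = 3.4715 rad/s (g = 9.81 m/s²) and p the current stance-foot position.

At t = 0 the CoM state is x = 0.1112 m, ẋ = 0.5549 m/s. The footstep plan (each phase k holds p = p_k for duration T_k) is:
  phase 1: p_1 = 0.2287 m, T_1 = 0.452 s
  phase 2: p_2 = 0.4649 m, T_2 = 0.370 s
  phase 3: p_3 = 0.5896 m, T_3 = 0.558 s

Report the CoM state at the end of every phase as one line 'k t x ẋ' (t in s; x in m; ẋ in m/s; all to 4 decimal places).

1 0.4520 0.3015 0.4532
2 0.8220 0.3649 -0.0647
3 1.3800 -0.2695 -2.8794

phase 1: p=0.2287, T=0.452, ωT=1.569118, cosh=2.505320, sinh=2.297091; start (x,ẋ)=(0.111200, 0.554900) → end (x,ẋ)=(0.301502, 0.453216)
phase 2: p=0.4649, T=0.370, ωT=1.284455, cosh=1.944750, sinh=1.667949; start (x,ẋ)=(0.301502, 0.453216) → end (x,ẋ)=(0.364888, -0.064729)
phase 3: p=0.5896, T=0.558, ωT=1.937097, cosh=3.541350, sinh=3.397229; start (x,ẋ)=(0.364888, -0.064729) → end (x,ẋ)=(-0.269527, -2.879361)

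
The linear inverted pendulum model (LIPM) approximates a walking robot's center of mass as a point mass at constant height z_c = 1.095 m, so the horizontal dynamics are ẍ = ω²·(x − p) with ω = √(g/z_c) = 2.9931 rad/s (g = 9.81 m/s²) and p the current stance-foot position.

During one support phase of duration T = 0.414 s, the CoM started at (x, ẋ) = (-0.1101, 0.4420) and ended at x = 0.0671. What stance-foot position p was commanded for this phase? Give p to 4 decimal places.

p = -0.0454

ωT = 2.9931·0.414 = 1.239143; cosh(ωT) = 1.871143, sinh(ωT) = 1.581511
x(T) = p + (x₀−p)·cosh(ωT) + (ẋ₀/ω)·sinh(ωT) ⇒ p·(1 − cosh) = x(T) − x₀·cosh − (ẋ₀/ω)·sinh
numerator   = 0.0671 − (-0.1101)·1.871143 − (0.4420/2.9931)·1.581511 = 0.039566
denominator = 1 − 1.871143 = -0.871143
p = 0.039566 / -0.871143 = -0.0454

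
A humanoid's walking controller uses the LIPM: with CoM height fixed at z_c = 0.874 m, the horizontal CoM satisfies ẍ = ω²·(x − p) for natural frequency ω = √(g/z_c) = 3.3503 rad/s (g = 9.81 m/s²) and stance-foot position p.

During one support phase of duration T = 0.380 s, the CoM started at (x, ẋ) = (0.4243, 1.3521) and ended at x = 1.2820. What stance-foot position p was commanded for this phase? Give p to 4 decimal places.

ωT = 3.3503·0.380 = 1.273114; cosh(ωT) = 1.925958, sinh(ωT) = 1.646000
x(T) = p + (x₀−p)·cosh(ωT) + (ẋ₀/ω)·sinh(ωT) ⇒ p·(1 − cosh) = x(T) − x₀·cosh − (ẋ₀/ω)·sinh
numerator   = 1.2820 − (0.4243)·1.925958 − (1.3521/3.3503)·1.646000 = -0.199470
denominator = 1 − 1.925958 = -0.925958
p = -0.199470 / -0.925958 = 0.2154

p = 0.2154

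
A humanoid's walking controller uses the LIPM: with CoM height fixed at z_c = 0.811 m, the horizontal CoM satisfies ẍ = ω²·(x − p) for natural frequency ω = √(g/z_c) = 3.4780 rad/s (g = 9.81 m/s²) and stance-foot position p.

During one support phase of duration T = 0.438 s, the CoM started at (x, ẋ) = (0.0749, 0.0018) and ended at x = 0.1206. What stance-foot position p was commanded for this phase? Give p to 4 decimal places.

ωT = 3.4780·0.438 = 1.523364; cosh(ωT) = 2.402805, sinh(ωT) = 2.184827
x(T) = p + (x₀−p)·cosh(ωT) + (ẋ₀/ω)·sinh(ωT) ⇒ p·(1 − cosh) = x(T) − x₀·cosh − (ẋ₀/ω)·sinh
numerator   = 0.1206 − (0.0749)·2.402805 − (0.0018/3.4780)·2.184827 = -0.060501
denominator = 1 − 2.402805 = -1.402805
p = -0.060501 / -1.402805 = 0.0431

p = 0.0431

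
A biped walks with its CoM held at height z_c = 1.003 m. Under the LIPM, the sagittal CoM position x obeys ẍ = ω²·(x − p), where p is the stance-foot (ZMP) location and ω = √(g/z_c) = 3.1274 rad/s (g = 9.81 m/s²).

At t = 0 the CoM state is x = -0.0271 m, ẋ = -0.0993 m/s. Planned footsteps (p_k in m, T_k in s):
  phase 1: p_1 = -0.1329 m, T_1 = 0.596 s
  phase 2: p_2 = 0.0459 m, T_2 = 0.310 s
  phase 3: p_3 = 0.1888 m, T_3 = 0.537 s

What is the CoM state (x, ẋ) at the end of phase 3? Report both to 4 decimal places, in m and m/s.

x = 1.8986, ẋ = 5.4655

phase 1: p=-0.1329, T=0.596, ωT=1.863930, cosh=3.302048, sinh=3.146986; start (x,ẋ)=(-0.027100, -0.099300) → end (x,ẋ)=(0.116535, 0.713378)
phase 2: p=0.0459, T=0.310, ωT=0.969494, cosh=1.507942, sinh=1.128668; start (x,ẋ)=(0.116535, 0.713378) → end (x,ẋ)=(0.409869, 1.325059)
phase 3: p=0.1888, T=0.537, ωT=1.679414, cosh=2.774447, sinh=2.587964; start (x,ẋ)=(0.409869, 1.325059) → end (x,ẋ)=(1.898648, 5.465550)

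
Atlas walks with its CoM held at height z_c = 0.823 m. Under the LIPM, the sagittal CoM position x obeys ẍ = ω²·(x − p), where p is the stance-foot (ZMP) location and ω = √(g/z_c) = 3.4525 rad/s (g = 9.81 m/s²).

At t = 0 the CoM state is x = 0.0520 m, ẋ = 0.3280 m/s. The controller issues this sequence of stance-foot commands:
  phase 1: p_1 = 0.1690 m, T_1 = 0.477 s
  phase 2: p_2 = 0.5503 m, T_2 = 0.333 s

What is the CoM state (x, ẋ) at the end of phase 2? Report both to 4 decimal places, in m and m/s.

x = -0.2987, ẋ = -2.4696

phase 1: p=0.1690, T=0.477, ωT=1.646842, cosh=2.691611, sinh=2.498954; start (x,ẋ)=(0.052000, 0.328000) → end (x,ẋ)=(0.091491, -0.126585)
phase 2: p=0.5503, T=0.333, ωT=1.149683, cosh=1.736964, sinh=1.420227; start (x,ẋ)=(0.091491, -0.126585) → end (x,ẋ)=(-0.298707, -2.469566)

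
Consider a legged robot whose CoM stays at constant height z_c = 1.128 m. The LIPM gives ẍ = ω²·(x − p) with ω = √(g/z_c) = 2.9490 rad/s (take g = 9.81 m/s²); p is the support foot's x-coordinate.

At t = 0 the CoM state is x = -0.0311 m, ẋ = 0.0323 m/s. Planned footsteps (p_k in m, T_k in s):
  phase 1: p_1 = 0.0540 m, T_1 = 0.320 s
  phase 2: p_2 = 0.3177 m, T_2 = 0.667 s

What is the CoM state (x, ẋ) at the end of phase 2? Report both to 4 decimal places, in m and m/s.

x = -1.3270, ẋ = -4.7259

phase 1: p=0.0540, T=0.320, ωT=0.943680, cosh=1.479306, sinh=1.090113; start (x,ẋ)=(-0.031100, 0.032300) → end (x,ẋ)=(-0.059949, -0.225793)
phase 2: p=0.3177, T=0.667, ωT=1.966983, cosh=3.644477, sinh=3.504598; start (x,ẋ)=(-0.059949, -0.225793) → end (x,ẋ)=(-1.326966, -4.725924)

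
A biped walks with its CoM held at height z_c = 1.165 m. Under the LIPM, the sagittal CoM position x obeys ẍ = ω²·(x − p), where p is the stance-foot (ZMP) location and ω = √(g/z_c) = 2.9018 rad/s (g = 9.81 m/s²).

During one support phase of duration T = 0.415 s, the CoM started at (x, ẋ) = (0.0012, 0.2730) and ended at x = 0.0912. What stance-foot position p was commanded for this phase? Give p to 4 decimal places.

ωT = 2.9018·0.415 = 1.204247; cosh(ωT) = 1.817083, sinh(ωT) = 1.517165
x(T) = p + (x₀−p)·cosh(ωT) + (ẋ₀/ω)·sinh(ωT) ⇒ p·(1 − cosh) = x(T) − x₀·cosh − (ẋ₀/ω)·sinh
numerator   = 0.0912 − (0.0012)·1.817083 − (0.2730/2.9018)·1.517165 = -0.053715
denominator = 1 − 1.817083 = -0.817083
p = -0.053715 / -0.817083 = 0.0657

p = 0.0657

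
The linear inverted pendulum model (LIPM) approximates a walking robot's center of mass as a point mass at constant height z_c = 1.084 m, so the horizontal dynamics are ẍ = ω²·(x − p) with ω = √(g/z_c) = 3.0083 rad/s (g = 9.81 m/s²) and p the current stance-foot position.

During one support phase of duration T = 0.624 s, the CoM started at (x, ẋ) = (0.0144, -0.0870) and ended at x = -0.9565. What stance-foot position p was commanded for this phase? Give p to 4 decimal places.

ωT = 3.0083·0.624 = 1.877179; cosh(ωT) = 3.344033, sinh(ωT) = 3.191012
x(T) = p + (x₀−p)·cosh(ωT) + (ẋ₀/ω)·sinh(ωT) ⇒ p·(1 − cosh) = x(T) − x₀·cosh − (ẋ₀/ω)·sinh
numerator   = -0.9565 − (0.0144)·3.344033 − (-0.0870/3.0083)·3.191012 = -0.912370
denominator = 1 − 3.344033 = -2.344033
p = -0.912370 / -2.344033 = 0.3892

p = 0.3892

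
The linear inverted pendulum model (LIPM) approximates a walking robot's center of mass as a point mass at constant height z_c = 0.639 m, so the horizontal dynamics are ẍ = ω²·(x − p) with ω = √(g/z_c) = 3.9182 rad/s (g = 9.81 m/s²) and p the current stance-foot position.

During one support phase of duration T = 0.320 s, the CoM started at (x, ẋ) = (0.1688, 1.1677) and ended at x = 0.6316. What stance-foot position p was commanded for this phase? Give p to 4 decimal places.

p = 0.1875

ωT = 3.9182·0.320 = 1.253824; cosh(ωT) = 1.894563, sinh(ωT) = 1.609152
x(T) = p + (x₀−p)·cosh(ωT) + (ẋ₀/ω)·sinh(ωT) ⇒ p·(1 − cosh) = x(T) − x₀·cosh − (ẋ₀/ω)·sinh
numerator   = 0.6316 − (0.1688)·1.894563 − (1.1677/3.9182)·1.609152 = -0.167761
denominator = 1 − 1.894563 = -0.894563
p = -0.167761 / -0.894563 = 0.1875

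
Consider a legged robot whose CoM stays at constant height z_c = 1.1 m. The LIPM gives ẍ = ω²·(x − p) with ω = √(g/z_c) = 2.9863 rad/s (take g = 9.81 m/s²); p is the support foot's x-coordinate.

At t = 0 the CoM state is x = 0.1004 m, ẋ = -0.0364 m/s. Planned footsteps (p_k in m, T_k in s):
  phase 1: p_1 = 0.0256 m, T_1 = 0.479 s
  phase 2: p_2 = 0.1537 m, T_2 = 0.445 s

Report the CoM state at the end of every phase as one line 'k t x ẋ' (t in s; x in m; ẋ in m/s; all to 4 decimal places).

phase 1: p=0.0256, T=0.479, ωT=1.430438, cosh=2.209866, sinh=1.970662; start (x,ẋ)=(0.100400, -0.036400) → end (x,ẋ)=(0.166878, 0.359758)
phase 2: p=0.1537, T=0.445, ωT=1.328904, cosh=2.020834, sinh=1.756066; start (x,ẋ)=(0.166878, 0.359758) → end (x,ẋ)=(0.391882, 0.796116)

1 0.4790 0.1669 0.3598
2 0.9240 0.3919 0.7961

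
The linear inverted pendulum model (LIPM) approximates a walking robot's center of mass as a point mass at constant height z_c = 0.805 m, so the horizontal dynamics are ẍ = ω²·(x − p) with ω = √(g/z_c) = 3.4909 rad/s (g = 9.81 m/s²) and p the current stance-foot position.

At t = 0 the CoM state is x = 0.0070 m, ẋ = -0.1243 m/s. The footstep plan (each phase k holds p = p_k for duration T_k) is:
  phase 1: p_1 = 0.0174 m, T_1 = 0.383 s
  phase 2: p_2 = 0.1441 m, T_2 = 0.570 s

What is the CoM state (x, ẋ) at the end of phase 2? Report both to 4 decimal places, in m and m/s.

phase 1: p=0.0174, T=0.383, ωT=1.337015, cosh=2.035144, sinh=1.772515; start (x,ẋ)=(0.007000, -0.124300) → end (x,ẋ)=(-0.066879, -0.317320)
phase 2: p=0.1441, T=0.570, ωT=1.989813, cosh=3.725443, sinh=3.588722; start (x,ẋ)=(-0.066879, -0.317320) → end (x,ẋ)=(-0.968103, -3.825279)

x = -0.9681, ẋ = -3.8253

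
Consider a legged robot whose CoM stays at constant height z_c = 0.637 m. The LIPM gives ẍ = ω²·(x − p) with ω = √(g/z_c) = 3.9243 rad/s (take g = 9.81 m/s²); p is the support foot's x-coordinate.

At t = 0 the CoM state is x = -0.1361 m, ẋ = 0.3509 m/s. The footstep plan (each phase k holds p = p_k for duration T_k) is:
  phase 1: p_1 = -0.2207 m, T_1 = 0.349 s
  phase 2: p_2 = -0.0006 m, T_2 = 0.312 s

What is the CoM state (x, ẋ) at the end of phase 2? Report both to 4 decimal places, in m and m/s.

phase 1: p=-0.2207, T=0.349, ωT=1.369581, cosh=2.093957, sinh=1.839744; start (x,ẋ)=(-0.136100, 0.350900) → end (x,ẋ)=(0.120954, 1.345557)
phase 2: p=-0.0006, T=0.312, ωT=1.224382, cosh=1.848001, sinh=1.554061; start (x,ẋ)=(0.120954, 1.345557) → end (x,ẋ)=(0.756885, 3.227896)

x = 0.7569, ẋ = 3.2279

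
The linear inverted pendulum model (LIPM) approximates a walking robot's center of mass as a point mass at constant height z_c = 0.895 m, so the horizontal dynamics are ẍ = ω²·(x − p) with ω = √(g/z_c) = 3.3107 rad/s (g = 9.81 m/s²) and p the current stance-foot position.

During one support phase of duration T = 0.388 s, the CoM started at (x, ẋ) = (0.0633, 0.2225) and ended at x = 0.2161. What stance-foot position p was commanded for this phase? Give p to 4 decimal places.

ωT = 3.3107·0.388 = 1.284552; cosh(ωT) = 1.944911, sinh(ωT) = 1.668136
x(T) = p + (x₀−p)·cosh(ωT) + (ẋ₀/ω)·sinh(ωT) ⇒ p·(1 − cosh) = x(T) − x₀·cosh − (ẋ₀/ω)·sinh
numerator   = 0.2161 − (0.0633)·1.944911 − (0.2225/3.3107)·1.668136 = -0.019122
denominator = 1 − 1.944911 = -0.944911
p = -0.019122 / -0.944911 = 0.0202

p = 0.0202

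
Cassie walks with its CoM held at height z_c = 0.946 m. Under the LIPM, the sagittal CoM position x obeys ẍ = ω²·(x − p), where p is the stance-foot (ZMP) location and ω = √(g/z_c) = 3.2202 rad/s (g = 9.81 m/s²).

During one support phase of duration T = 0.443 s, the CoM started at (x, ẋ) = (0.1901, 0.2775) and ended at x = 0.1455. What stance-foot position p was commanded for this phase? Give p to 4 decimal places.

p = 0.3678

ωT = 3.2202·0.443 = 1.426549; cosh(ωT) = 2.202219, sinh(ωT) = 1.962083
x(T) = p + (x₀−p)·cosh(ωT) + (ẋ₀/ω)·sinh(ωT) ⇒ p·(1 − cosh) = x(T) − x₀·cosh − (ẋ₀/ω)·sinh
numerator   = 0.1455 − (0.1901)·2.202219 − (0.2775/3.2202)·1.962083 = -0.442224
denominator = 1 − 2.202219 = -1.202219
p = -0.442224 / -1.202219 = 0.3678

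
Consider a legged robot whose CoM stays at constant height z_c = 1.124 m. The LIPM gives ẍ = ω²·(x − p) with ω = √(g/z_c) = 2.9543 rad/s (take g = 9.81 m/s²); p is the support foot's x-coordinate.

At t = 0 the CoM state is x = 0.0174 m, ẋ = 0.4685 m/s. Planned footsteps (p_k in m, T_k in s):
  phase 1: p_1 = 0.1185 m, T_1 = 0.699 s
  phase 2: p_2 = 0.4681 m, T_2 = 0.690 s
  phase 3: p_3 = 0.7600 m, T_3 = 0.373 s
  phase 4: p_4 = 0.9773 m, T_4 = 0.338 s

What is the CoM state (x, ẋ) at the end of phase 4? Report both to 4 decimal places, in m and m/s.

x = 2.6817, ẋ = 5.3954

phase 1: p=0.1185, T=0.699, ωT=2.065056, cosh=4.006274, sinh=3.879463; start (x,ẋ)=(0.017400, 0.468500) → end (x,ẋ)=(0.328680, 0.718223)
phase 2: p=0.4681, T=0.690, ωT=2.038467, cosh=3.904528, sinh=3.774300; start (x,ẋ)=(0.328680, 0.718223) → end (x,ẋ)=(0.841305, 1.249732)
phase 3: p=0.7600, T=0.373, ωT=1.101954, cosh=1.671131, sinh=1.338910; start (x,ẋ)=(0.841305, 1.249732) → end (x,ẋ)=(1.462259, 2.410072)
phase 4: p=0.9773, T=0.338, ωT=0.998553, cosh=1.541382, sinh=1.172970; start (x,ẋ)=(1.462259, 2.410072) → end (x,ẋ)=(2.681698, 5.395374)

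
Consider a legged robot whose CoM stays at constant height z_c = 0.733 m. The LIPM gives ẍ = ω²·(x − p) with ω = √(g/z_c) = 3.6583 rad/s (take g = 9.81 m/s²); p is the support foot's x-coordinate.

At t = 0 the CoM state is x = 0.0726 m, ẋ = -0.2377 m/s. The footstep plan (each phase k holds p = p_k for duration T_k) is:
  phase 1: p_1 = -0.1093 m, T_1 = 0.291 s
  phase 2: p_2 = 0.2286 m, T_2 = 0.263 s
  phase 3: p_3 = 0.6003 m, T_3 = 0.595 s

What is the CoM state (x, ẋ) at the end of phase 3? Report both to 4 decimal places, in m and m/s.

phase 1: p=-0.1093, T=0.291, ωT=1.064565, cosh=1.622228, sinh=1.277350; start (x,ẋ)=(0.072600, -0.237700) → end (x,ẋ)=(0.102787, 0.464402)
phase 2: p=0.2286, T=0.263, ωT=0.962133, cosh=1.499675, sinh=1.117598; start (x,ẋ)=(0.102787, 0.464402) → end (x,ẋ)=(0.181794, 0.182064)
phase 3: p=0.6003, T=0.595, ωT=2.176689, cosh=4.465238, sinh=4.351822; start (x,ẋ)=(0.181794, 0.182064) → end (x,ẋ)=(-1.051848, -5.849763)

x = -1.0518, ẋ = -5.8498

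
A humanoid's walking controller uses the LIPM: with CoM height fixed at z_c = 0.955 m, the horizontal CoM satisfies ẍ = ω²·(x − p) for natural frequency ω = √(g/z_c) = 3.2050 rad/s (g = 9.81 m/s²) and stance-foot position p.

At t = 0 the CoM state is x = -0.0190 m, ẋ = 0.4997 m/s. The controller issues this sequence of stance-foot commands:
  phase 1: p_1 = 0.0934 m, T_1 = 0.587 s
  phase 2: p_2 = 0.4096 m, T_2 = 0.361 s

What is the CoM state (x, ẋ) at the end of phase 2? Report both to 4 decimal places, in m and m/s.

phase 1: p=0.0934, T=0.587, ωT=1.881335, cosh=3.357323, sinh=3.204937; start (x,ẋ)=(-0.019000, 0.499700) → end (x,ẋ)=(0.215727, 0.523102)
phase 2: p=0.4096, T=0.361, ωT=1.157005, cosh=1.747410, sinh=1.432984; start (x,ẋ)=(0.215727, 0.523102) → end (x,ẋ)=(0.304708, 0.023670)

x = 0.3047, ẋ = 0.0237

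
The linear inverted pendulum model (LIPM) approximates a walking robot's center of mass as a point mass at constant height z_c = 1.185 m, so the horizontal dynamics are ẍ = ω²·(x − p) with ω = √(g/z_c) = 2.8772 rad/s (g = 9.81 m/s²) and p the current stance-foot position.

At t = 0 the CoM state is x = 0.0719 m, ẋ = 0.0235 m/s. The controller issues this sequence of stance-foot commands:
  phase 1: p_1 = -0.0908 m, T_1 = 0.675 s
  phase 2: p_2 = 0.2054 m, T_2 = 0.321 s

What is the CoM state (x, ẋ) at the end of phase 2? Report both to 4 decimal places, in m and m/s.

x = 1.2784, ẋ = 3.4002

phase 1: p=-0.0908, T=0.675, ωT=1.942110, cosh=3.558425, sinh=3.415024; start (x,ẋ)=(0.071900, 0.023500) → end (x,ẋ)=(0.516049, 1.682266)
phase 2: p=0.2054, T=0.321, ωT=0.923581, cosh=1.457694, sinh=1.060599; start (x,ẋ)=(0.516049, 1.682266) → end (x,ẋ)=(1.278351, 3.400189)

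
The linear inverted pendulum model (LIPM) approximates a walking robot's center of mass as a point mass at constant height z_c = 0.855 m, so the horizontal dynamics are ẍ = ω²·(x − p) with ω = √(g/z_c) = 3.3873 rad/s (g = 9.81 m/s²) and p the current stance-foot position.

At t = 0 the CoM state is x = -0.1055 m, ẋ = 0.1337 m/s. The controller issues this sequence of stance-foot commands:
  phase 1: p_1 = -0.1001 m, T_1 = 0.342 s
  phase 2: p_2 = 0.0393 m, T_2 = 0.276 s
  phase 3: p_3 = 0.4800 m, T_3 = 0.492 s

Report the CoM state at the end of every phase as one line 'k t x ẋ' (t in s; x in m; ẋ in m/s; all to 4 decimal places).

phase 1: p=-0.1001, T=0.342, ωT=1.158457, cosh=1.749492, sinh=1.435522; start (x,ẋ)=(-0.105500, 0.133700) → end (x,ẋ)=(-0.052886, 0.207649)
phase 2: p=0.0393, T=0.276, ωT=0.934895, cosh=1.469786, sinh=1.077159; start (x,ẋ)=(-0.052886, 0.207649) → end (x,ẋ)=(-0.030161, -0.031155)
phase 3: p=0.4800, T=0.492, ωT=1.666552, cosh=2.741389, sinh=2.552492; start (x,ẋ)=(-0.030161, -0.031155) → end (x,ẋ)=(-0.942027, -4.496288)

1 0.3420 -0.0529 0.2076
2 0.6180 -0.0302 -0.0312
3 1.1100 -0.9420 -4.4963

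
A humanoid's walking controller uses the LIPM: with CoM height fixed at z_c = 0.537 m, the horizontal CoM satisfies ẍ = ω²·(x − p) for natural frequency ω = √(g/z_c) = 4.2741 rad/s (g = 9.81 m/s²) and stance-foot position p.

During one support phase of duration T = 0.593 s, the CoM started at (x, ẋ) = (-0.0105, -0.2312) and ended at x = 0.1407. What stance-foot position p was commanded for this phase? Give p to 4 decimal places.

p = -0.1022

ωT = 4.2741·0.593 = 2.534541; cosh(ωT) = 6.344972, sinh(ωT) = 6.265673
x(T) = p + (x₀−p)·cosh(ωT) + (ẋ₀/ω)·sinh(ωT) ⇒ p·(1 − cosh) = x(T) − x₀·cosh − (ẋ₀/ω)·sinh
numerator   = 0.1407 − (-0.0105)·6.344972 − (-0.2312/4.2741)·6.265673 = 0.546253
denominator = 1 − 6.344972 = -5.344972
p = 0.546253 / -5.344972 = -0.1022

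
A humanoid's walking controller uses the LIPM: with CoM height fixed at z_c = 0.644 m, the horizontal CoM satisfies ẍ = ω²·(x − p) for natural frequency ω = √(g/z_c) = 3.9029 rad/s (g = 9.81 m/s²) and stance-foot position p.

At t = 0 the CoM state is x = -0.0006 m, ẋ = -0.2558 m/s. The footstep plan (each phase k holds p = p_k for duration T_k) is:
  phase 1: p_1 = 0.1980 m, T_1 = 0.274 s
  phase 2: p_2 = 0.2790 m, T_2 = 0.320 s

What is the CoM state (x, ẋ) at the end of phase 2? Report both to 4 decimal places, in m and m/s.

x = -1.2220, ẋ = -5.7166

phase 1: p=0.1980, T=0.274, ωT=1.069395, cosh=1.628416, sinh=1.285199; start (x,ẋ)=(-0.000600, -0.255800) → end (x,ẋ)=(-0.209637, -1.412727)
phase 2: p=0.2790, T=0.320, ωT=1.248928, cosh=1.886708, sinh=1.599896; start (x,ẋ)=(-0.209637, -1.412727) → end (x,ẋ)=(-1.222026, -5.716564)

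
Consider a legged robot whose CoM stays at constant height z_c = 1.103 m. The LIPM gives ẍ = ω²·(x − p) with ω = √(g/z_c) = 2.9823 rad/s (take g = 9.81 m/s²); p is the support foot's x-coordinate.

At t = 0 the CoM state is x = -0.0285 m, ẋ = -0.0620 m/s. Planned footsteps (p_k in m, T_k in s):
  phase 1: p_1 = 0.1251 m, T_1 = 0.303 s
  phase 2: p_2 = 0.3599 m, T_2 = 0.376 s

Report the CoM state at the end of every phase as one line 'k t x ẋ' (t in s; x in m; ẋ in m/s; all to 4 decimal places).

phase 1: p=0.1251, T=0.303, ωT=0.903637, cosh=1.436829, sinh=1.031736; start (x,ẋ)=(-0.028500, -0.062000) → end (x,ẋ)=(-0.117046, -0.561702)
phase 2: p=0.3599, T=0.376, ωT=1.121345, cosh=1.697410, sinh=1.371569; start (x,ẋ)=(-0.117046, -0.561702) → end (x,ẋ)=(-0.708001, -2.904353)

1 0.3030 -0.1170 -0.5617
2 0.6790 -0.7080 -2.9044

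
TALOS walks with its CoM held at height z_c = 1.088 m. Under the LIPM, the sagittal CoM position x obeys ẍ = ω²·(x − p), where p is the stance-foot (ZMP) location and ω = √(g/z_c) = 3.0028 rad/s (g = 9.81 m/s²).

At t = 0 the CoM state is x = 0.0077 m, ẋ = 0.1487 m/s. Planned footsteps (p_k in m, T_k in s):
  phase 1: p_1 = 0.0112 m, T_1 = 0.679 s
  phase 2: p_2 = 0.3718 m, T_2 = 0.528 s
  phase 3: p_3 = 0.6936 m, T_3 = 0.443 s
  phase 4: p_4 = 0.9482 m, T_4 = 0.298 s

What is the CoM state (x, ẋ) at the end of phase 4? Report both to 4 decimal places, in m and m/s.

phase 1: p=0.0112, T=0.679, ωT=2.038901, cosh=3.906168, sinh=3.775996; start (x,ẋ)=(0.007700, 0.148700) → end (x,ẋ)=(0.184517, 0.541162)
phase 2: p=0.3718, T=0.528, ωT=1.585478, cosh=2.543238, sinh=2.338388; start (x,ẋ)=(0.184517, 0.541162) → end (x,ẋ)=(0.316918, 0.061260)
phase 3: p=0.6936, T=0.443, ωT=1.330240, cosh=2.023183, sinh=1.758769; start (x,ẋ)=(0.316918, 0.061260) → end (x,ẋ)=(-0.032616, -1.865404)
phase 4: p=0.9482, T=0.298, ωT=0.894834, cosh=1.427803, sinh=1.019128; start (x,ẋ)=(-0.032616, -1.865404) → end (x,ẋ)=(-1.085316, -5.664958)

x = -1.0853, ẋ = -5.6650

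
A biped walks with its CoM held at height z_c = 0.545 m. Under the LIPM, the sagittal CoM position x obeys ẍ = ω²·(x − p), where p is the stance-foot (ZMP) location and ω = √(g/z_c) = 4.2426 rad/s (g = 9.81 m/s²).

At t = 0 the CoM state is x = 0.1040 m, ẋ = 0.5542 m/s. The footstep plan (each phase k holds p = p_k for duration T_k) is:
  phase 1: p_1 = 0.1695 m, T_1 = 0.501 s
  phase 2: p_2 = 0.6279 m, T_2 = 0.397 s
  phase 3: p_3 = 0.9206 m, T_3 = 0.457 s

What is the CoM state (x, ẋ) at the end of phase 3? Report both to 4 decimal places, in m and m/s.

phase 1: p=0.1695, T=0.501, ωT=2.125543, cosh=4.248405, sinh=4.129037; start (x,ẋ)=(0.104000, 0.554200) → end (x,ẋ)=(0.430595, 1.207047)
phase 2: p=0.6279, T=0.397, ωT=1.684312, cosh=2.787158, sinh=2.601586; start (x,ẋ)=(0.430595, 1.207047) → end (x,ẋ)=(0.818148, 1.186478)
phase 3: p=0.9206, T=0.457, ωT=1.938868, cosh=3.547373, sinh=3.403506; start (x,ẋ)=(0.818148, 1.186478) → end (x,ẋ)=(1.508982, 2.729497)

x = 1.5090, ẋ = 2.7295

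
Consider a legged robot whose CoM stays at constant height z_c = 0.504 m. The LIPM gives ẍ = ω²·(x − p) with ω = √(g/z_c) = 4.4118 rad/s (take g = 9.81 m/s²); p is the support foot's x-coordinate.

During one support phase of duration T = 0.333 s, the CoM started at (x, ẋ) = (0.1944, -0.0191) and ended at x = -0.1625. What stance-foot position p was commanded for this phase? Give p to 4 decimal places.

ωT = 4.4118·0.333 = 1.469129; cosh(ωT) = 2.287788, sinh(ωT) = 2.057662
x(T) = p + (x₀−p)·cosh(ωT) + (ẋ₀/ω)·sinh(ωT) ⇒ p·(1 − cosh) = x(T) − x₀·cosh − (ẋ₀/ω)·sinh
numerator   = -0.1625 − (0.1944)·2.287788 − (-0.0191/4.4118)·2.057662 = -0.598338
denominator = 1 − 2.287788 = -1.287788
p = -0.598338 / -1.287788 = 0.4646

p = 0.4646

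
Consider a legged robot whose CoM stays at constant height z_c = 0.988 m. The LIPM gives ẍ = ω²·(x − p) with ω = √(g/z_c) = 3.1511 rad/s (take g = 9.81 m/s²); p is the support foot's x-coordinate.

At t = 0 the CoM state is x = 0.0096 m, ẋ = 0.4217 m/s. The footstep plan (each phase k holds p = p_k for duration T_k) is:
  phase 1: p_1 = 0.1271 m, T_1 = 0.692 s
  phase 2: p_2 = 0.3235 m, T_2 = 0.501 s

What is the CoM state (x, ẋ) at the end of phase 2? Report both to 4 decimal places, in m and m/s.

phase 1: p=0.1271, T=0.692, ωT=2.180561, cosh=4.482125, sinh=4.369147; start (x,ẋ)=(0.009600, 0.421700) → end (x,ẋ)=(0.185157, 0.272417)
phase 2: p=0.3235, T=0.501, ωT=1.578701, cosh=2.527448, sinh=2.321205; start (x,ẋ)=(0.185157, 0.272417) → end (x,ẋ)=(0.174517, -0.323370)

x = 0.1745, ẋ = -0.3234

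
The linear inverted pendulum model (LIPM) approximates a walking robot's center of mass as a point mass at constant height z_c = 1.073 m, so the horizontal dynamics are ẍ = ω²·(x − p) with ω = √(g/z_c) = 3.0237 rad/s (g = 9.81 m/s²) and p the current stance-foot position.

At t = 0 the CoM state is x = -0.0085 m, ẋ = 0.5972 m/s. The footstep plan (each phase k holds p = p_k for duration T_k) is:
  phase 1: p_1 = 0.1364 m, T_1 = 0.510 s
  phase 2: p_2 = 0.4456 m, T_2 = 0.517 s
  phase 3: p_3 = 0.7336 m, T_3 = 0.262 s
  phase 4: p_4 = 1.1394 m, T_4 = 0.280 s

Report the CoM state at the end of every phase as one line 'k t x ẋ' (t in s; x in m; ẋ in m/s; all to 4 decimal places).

1 0.5100 0.2227 0.4825
2 1.0270 0.2544 -0.3358
3 1.2890 -0.0014 -1.7185
4 1.5690 -0.9761 -5.6541

phase 1: p=0.1364, T=0.510, ωT=1.542087, cosh=2.444135, sinh=2.230201; start (x,ẋ)=(-0.008500, 0.597200) → end (x,ẋ)=(0.222724, 0.482510)
phase 2: p=0.4456, T=0.517, ωT=1.563253, cosh=2.491890, sinh=2.282436; start (x,ẋ)=(0.222724, 0.482510) → end (x,ẋ)=(0.254439, -0.335797)
phase 3: p=0.7336, T=0.262, ωT=0.792209, cosh=1.330557, sinh=0.877713; start (x,ẋ)=(0.254439, -0.335797) → end (x,ẋ)=(-0.001425, -1.718462)
phase 4: p=1.1394, T=0.280, ωT=0.846636, cosh=1.380322, sinh=0.951467; start (x,ẋ)=(-0.001425, -1.718462) → end (x,ẋ)=(-0.976054, -5.654129)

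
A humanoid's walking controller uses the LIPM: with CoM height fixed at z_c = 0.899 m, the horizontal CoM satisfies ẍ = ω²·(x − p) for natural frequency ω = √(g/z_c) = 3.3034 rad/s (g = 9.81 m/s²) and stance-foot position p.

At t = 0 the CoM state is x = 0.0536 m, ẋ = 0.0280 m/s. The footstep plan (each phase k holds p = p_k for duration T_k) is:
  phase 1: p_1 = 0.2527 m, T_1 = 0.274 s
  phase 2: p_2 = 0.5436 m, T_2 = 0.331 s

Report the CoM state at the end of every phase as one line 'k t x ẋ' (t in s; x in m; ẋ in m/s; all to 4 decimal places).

1 0.2740 -0.0249 -0.6397
2 0.6050 -0.6565 -3.5496

phase 1: p=0.2527, T=0.274, ωT=0.905132, cosh=1.438373, sinh=1.033884; start (x,ẋ)=(0.053600, 0.028000) → end (x,ẋ)=(-0.024917, -0.639718)
phase 2: p=0.5436, T=0.331, ωT=1.093425, cosh=1.659773, sinh=1.324706; start (x,ẋ)=(-0.024917, -0.639718) → end (x,ẋ)=(-0.656544, -3.549637)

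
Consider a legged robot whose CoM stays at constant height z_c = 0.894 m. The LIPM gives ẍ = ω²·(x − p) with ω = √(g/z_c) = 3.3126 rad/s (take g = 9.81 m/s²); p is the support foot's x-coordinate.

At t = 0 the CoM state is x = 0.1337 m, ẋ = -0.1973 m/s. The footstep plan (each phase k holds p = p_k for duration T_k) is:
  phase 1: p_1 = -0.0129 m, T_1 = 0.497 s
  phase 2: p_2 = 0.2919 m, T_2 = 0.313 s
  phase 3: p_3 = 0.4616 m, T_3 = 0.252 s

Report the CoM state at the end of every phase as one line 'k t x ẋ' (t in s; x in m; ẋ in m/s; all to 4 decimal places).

1 0.4970 0.2328 0.6821
2 0.8100 0.4519 0.8413
3 1.0620 0.6858 1.1217

phase 1: p=-0.0129, T=0.497, ωT=1.646362, cosh=2.690411, sinh=2.497661; start (x,ẋ)=(0.133700, -0.197300) → end (x,ẋ)=(0.232752, 0.682114)
phase 2: p=0.2919, T=0.313, ωT=1.036844, cosh=1.587437, sinh=1.232865; start (x,ẋ)=(0.232752, 0.682114) → end (x,ẋ)=(0.451872, 0.841255)
phase 3: p=0.4616, T=0.252, ωT=0.834775, cosh=1.369134, sinh=0.935162; start (x,ẋ)=(0.451872, 0.841255) → end (x,ẋ)=(0.685771, 1.121656)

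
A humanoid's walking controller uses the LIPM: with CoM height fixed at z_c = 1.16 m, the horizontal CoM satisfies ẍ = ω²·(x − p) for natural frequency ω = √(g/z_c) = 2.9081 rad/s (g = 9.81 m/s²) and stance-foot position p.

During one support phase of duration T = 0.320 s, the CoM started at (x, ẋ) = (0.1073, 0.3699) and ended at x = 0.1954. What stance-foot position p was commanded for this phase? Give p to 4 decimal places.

ωT = 2.9081·0.320 = 0.930592; cosh(ωT) = 1.465165, sinh(ωT) = 1.070845
x(T) = p + (x₀−p)·cosh(ωT) + (ẋ₀/ω)·sinh(ωT) ⇒ p·(1 − cosh) = x(T) − x₀·cosh − (ẋ₀/ω)·sinh
numerator   = 0.1954 − (0.1073)·1.465165 − (0.3699/2.9081)·1.070845 = -0.098020
denominator = 1 − 1.465165 = -0.465165
p = -0.098020 / -0.465165 = 0.2107

p = 0.2107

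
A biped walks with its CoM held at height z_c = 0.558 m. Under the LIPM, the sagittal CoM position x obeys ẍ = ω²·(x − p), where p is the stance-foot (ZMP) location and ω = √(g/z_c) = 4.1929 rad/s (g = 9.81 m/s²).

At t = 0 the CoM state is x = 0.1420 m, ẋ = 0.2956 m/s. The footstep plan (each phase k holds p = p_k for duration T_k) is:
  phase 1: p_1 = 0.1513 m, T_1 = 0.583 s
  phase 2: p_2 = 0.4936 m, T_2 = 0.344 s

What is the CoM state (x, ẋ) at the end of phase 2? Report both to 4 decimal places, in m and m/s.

phase 1: p=0.1513, T=0.583, ωT=2.444461, cosh=5.805553, sinh=5.718780; start (x,ẋ)=(0.142000, 0.295600) → end (x,ẋ)=(0.500483, 1.493123)
phase 2: p=0.4936, T=0.344, ωT=1.442358, cosh=2.233514, sinh=1.997144; start (x,ẋ)=(0.500483, 1.493123) → end (x,ẋ)=(1.220172, 3.392550)

x = 1.2202, ẋ = 3.3926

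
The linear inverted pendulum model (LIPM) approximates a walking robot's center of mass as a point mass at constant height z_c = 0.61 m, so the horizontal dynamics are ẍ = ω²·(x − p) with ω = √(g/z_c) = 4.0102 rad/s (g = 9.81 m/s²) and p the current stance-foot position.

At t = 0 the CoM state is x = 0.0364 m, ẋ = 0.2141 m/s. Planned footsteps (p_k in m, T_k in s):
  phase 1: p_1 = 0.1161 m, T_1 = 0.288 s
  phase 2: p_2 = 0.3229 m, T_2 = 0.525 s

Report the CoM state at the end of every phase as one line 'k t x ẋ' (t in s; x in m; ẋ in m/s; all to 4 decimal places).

phase 1: p=0.1161, T=0.288, ωT=1.154938, cosh=1.744451, sinh=1.429374; start (x,ẋ)=(0.036400, 0.214100) → end (x,ẋ)=(0.053380, -0.083359)
phase 2: p=0.3229, T=0.525, ωT=2.105355, cosh=4.165910, sinh=4.044107; start (x,ẋ)=(0.053380, -0.083359) → end (x,ẋ)=(-0.883961, -4.718259)

1 0.2880 0.0534 -0.0834
2 0.8130 -0.8840 -4.7183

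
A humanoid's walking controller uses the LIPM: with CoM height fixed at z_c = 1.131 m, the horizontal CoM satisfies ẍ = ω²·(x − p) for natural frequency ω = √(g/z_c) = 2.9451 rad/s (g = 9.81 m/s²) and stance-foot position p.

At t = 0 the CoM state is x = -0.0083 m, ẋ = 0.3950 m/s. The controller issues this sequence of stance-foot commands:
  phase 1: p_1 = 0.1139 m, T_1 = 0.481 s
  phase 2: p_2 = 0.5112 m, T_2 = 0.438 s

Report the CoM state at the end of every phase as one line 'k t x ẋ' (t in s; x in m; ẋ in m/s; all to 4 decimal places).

1 0.4810 0.1074 0.1639
2 0.9190 -0.1844 -1.6761

phase 1: p=0.1139, T=0.481, ωT=1.416593, cosh=2.182794, sinh=1.940255; start (x,ẋ)=(-0.008300, 0.395000) → end (x,ẋ)=(0.107392, 0.163923)
phase 2: p=0.5112, T=0.438, ωT=1.289954, cosh=1.953951, sinh=1.678668; start (x,ẋ)=(0.107392, 0.163923) → end (x,ẋ)=(-0.184388, -1.676068)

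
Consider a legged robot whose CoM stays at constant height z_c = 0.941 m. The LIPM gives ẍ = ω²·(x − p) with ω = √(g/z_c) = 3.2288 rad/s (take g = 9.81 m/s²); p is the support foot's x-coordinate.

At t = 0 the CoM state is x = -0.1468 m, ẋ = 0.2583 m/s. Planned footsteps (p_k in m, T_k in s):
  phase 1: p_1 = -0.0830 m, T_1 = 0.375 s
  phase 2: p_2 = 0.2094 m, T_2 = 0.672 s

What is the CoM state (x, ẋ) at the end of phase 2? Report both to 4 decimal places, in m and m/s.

x = -0.8519, ẋ = -3.3030

phase 1: p=-0.0830, T=0.375, ωT=1.210800, cosh=1.827064, sinh=1.529105; start (x,ẋ)=(-0.146800, 0.258300) → end (x,ẋ)=(-0.077240, 0.156939)
phase 2: p=0.2094, T=0.672, ωT=2.169754, cosh=4.435166, sinh=4.320960; start (x,ẋ)=(-0.077240, 0.156939) → end (x,ẋ)=(-0.851872, -3.303015)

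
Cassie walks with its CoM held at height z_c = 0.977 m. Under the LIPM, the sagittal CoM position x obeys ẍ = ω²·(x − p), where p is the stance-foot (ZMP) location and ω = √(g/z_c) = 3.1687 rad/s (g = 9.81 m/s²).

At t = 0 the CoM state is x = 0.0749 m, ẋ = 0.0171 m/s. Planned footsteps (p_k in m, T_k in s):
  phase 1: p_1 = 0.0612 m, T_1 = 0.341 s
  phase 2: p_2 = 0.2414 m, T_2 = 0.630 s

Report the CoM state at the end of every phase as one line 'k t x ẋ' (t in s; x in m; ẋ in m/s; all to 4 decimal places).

phase 1: p=0.0612, T=0.341, ωT=1.080527, cosh=1.642824, sinh=1.303407; start (x,ẋ)=(0.074900, 0.017100) → end (x,ẋ)=(0.090741, 0.084675)
phase 2: p=0.2414, T=0.630, ωT=1.996281, cosh=3.748733, sinh=3.612894; start (x,ẋ)=(0.090741, 0.084675) → end (x,ẋ)=(-0.226837, -1.407353)

1 0.3410 0.0907 0.0847
2 0.9710 -0.2268 -1.4074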